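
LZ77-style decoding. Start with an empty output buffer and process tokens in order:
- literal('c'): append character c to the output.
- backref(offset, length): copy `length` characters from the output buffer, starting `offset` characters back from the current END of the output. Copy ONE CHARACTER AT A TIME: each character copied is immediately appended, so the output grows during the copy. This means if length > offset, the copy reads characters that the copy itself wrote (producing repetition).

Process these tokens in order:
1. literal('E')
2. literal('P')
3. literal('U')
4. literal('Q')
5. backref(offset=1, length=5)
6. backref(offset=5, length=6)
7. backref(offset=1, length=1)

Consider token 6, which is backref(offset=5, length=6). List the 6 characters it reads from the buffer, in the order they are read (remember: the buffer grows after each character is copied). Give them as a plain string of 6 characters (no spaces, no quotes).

Token 1: literal('E'). Output: "E"
Token 2: literal('P'). Output: "EP"
Token 3: literal('U'). Output: "EPU"
Token 4: literal('Q'). Output: "EPUQ"
Token 5: backref(off=1, len=5) (overlapping!). Copied 'QQQQQ' from pos 3. Output: "EPUQQQQQQ"
Token 6: backref(off=5, len=6). Buffer before: "EPUQQQQQQ" (len 9)
  byte 1: read out[4]='Q', append. Buffer now: "EPUQQQQQQQ"
  byte 2: read out[5]='Q', append. Buffer now: "EPUQQQQQQQQ"
  byte 3: read out[6]='Q', append. Buffer now: "EPUQQQQQQQQQ"
  byte 4: read out[7]='Q', append. Buffer now: "EPUQQQQQQQQQQ"
  byte 5: read out[8]='Q', append. Buffer now: "EPUQQQQQQQQQQQ"
  byte 6: read out[9]='Q', append. Buffer now: "EPUQQQQQQQQQQQQ"

Answer: QQQQQQ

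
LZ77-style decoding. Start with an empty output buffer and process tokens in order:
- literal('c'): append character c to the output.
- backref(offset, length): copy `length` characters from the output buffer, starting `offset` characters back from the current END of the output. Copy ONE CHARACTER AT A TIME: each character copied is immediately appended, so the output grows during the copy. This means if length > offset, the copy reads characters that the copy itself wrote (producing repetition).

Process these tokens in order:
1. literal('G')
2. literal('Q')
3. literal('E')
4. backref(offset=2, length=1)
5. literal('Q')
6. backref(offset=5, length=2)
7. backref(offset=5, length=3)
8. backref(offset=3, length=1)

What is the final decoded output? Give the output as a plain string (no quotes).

Token 1: literal('G'). Output: "G"
Token 2: literal('Q'). Output: "GQ"
Token 3: literal('E'). Output: "GQE"
Token 4: backref(off=2, len=1). Copied 'Q' from pos 1. Output: "GQEQ"
Token 5: literal('Q'). Output: "GQEQQ"
Token 6: backref(off=5, len=2). Copied 'GQ' from pos 0. Output: "GQEQQGQ"
Token 7: backref(off=5, len=3). Copied 'EQQ' from pos 2. Output: "GQEQQGQEQQ"
Token 8: backref(off=3, len=1). Copied 'E' from pos 7. Output: "GQEQQGQEQQE"

Answer: GQEQQGQEQQE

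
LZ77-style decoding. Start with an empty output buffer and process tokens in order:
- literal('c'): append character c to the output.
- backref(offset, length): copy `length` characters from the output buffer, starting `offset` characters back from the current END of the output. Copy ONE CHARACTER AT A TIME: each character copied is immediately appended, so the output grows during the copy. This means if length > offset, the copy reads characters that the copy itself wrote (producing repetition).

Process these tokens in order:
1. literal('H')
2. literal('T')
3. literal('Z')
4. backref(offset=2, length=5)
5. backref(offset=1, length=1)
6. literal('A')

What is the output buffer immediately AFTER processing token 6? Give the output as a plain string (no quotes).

Token 1: literal('H'). Output: "H"
Token 2: literal('T'). Output: "HT"
Token 3: literal('Z'). Output: "HTZ"
Token 4: backref(off=2, len=5) (overlapping!). Copied 'TZTZT' from pos 1. Output: "HTZTZTZT"
Token 5: backref(off=1, len=1). Copied 'T' from pos 7. Output: "HTZTZTZTT"
Token 6: literal('A'). Output: "HTZTZTZTTA"

Answer: HTZTZTZTTA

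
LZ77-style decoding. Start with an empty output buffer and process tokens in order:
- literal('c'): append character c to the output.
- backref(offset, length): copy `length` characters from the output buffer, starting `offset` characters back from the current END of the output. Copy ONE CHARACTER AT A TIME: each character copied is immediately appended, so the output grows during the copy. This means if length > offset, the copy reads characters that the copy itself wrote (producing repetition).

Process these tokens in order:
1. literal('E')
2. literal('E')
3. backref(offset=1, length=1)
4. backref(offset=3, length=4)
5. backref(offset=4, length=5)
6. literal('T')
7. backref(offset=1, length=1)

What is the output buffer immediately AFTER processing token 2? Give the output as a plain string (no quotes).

Token 1: literal('E'). Output: "E"
Token 2: literal('E'). Output: "EE"

Answer: EE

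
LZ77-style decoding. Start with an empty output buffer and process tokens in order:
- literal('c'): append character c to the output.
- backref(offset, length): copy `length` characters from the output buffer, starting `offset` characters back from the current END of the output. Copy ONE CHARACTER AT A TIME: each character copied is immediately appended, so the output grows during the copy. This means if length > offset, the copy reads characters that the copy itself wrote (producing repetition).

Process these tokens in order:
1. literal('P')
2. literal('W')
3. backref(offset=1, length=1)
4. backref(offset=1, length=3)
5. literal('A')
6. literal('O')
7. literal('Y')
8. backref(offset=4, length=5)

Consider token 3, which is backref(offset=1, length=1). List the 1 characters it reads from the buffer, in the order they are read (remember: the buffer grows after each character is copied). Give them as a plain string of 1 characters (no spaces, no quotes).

Token 1: literal('P'). Output: "P"
Token 2: literal('W'). Output: "PW"
Token 3: backref(off=1, len=1). Buffer before: "PW" (len 2)
  byte 1: read out[1]='W', append. Buffer now: "PWW"

Answer: W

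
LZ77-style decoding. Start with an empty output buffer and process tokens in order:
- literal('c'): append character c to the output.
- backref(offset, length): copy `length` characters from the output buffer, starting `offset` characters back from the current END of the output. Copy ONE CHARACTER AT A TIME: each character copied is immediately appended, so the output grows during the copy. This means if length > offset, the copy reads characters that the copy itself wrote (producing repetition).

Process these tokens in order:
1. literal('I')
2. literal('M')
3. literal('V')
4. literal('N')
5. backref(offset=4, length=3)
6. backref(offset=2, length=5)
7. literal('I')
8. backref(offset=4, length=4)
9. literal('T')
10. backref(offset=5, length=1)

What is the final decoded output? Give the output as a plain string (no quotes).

Token 1: literal('I'). Output: "I"
Token 2: literal('M'). Output: "IM"
Token 3: literal('V'). Output: "IMV"
Token 4: literal('N'). Output: "IMVN"
Token 5: backref(off=4, len=3). Copied 'IMV' from pos 0. Output: "IMVNIMV"
Token 6: backref(off=2, len=5) (overlapping!). Copied 'MVMVM' from pos 5. Output: "IMVNIMVMVMVM"
Token 7: literal('I'). Output: "IMVNIMVMVMVMI"
Token 8: backref(off=4, len=4). Copied 'MVMI' from pos 9. Output: "IMVNIMVMVMVMIMVMI"
Token 9: literal('T'). Output: "IMVNIMVMVMVMIMVMIT"
Token 10: backref(off=5, len=1). Copied 'M' from pos 13. Output: "IMVNIMVMVMVMIMVMITM"

Answer: IMVNIMVMVMVMIMVMITM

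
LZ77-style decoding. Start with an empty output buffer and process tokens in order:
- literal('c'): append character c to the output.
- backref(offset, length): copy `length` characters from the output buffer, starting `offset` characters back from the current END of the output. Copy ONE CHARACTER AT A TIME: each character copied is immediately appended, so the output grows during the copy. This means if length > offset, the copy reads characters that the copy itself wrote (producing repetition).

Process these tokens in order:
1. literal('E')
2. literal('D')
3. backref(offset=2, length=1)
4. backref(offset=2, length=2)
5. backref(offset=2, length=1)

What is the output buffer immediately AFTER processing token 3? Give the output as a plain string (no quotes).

Answer: EDE

Derivation:
Token 1: literal('E'). Output: "E"
Token 2: literal('D'). Output: "ED"
Token 3: backref(off=2, len=1). Copied 'E' from pos 0. Output: "EDE"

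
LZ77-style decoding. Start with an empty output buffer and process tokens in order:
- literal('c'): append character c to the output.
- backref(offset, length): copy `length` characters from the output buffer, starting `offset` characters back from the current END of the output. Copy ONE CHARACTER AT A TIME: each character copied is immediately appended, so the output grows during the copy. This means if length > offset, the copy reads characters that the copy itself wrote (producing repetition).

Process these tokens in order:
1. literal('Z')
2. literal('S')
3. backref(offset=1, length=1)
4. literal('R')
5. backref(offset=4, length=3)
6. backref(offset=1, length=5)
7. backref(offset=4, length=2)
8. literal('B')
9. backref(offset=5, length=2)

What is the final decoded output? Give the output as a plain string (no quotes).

Token 1: literal('Z'). Output: "Z"
Token 2: literal('S'). Output: "ZS"
Token 3: backref(off=1, len=1). Copied 'S' from pos 1. Output: "ZSS"
Token 4: literal('R'). Output: "ZSSR"
Token 5: backref(off=4, len=3). Copied 'ZSS' from pos 0. Output: "ZSSRZSS"
Token 6: backref(off=1, len=5) (overlapping!). Copied 'SSSSS' from pos 6. Output: "ZSSRZSSSSSSS"
Token 7: backref(off=4, len=2). Copied 'SS' from pos 8. Output: "ZSSRZSSSSSSSSS"
Token 8: literal('B'). Output: "ZSSRZSSSSSSSSSB"
Token 9: backref(off=5, len=2). Copied 'SS' from pos 10. Output: "ZSSRZSSSSSSSSSBSS"

Answer: ZSSRZSSSSSSSSSBSS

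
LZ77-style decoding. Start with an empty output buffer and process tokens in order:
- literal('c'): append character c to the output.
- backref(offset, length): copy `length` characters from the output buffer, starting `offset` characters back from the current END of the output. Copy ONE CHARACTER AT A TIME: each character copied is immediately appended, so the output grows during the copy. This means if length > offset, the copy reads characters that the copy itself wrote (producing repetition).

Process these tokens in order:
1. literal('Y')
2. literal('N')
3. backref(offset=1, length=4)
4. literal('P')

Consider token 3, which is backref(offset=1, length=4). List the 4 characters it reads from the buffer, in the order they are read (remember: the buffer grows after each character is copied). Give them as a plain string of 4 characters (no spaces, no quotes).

Answer: NNNN

Derivation:
Token 1: literal('Y'). Output: "Y"
Token 2: literal('N'). Output: "YN"
Token 3: backref(off=1, len=4). Buffer before: "YN" (len 2)
  byte 1: read out[1]='N', append. Buffer now: "YNN"
  byte 2: read out[2]='N', append. Buffer now: "YNNN"
  byte 3: read out[3]='N', append. Buffer now: "YNNNN"
  byte 4: read out[4]='N', append. Buffer now: "YNNNNN"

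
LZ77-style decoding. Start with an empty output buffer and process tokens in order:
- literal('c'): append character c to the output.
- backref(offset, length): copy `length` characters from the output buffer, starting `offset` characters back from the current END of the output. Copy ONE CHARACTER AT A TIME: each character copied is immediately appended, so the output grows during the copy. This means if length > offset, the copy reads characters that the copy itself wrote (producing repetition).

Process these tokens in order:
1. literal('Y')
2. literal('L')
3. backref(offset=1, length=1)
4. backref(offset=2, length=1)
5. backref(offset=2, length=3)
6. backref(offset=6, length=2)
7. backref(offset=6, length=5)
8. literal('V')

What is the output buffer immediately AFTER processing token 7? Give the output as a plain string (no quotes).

Token 1: literal('Y'). Output: "Y"
Token 2: literal('L'). Output: "YL"
Token 3: backref(off=1, len=1). Copied 'L' from pos 1. Output: "YLL"
Token 4: backref(off=2, len=1). Copied 'L' from pos 1. Output: "YLLL"
Token 5: backref(off=2, len=3) (overlapping!). Copied 'LLL' from pos 2. Output: "YLLLLLL"
Token 6: backref(off=6, len=2). Copied 'LL' from pos 1. Output: "YLLLLLLLL"
Token 7: backref(off=6, len=5). Copied 'LLLLL' from pos 3. Output: "YLLLLLLLLLLLLL"

Answer: YLLLLLLLLLLLLL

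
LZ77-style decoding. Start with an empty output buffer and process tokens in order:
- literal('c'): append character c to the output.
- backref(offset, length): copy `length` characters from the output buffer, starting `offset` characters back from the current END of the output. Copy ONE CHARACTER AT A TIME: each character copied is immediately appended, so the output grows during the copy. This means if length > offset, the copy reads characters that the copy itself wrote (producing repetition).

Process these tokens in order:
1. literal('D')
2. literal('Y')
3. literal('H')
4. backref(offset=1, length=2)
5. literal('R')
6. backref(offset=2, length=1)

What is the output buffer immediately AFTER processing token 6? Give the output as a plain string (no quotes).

Answer: DYHHHRH

Derivation:
Token 1: literal('D'). Output: "D"
Token 2: literal('Y'). Output: "DY"
Token 3: literal('H'). Output: "DYH"
Token 4: backref(off=1, len=2) (overlapping!). Copied 'HH' from pos 2. Output: "DYHHH"
Token 5: literal('R'). Output: "DYHHHR"
Token 6: backref(off=2, len=1). Copied 'H' from pos 4. Output: "DYHHHRH"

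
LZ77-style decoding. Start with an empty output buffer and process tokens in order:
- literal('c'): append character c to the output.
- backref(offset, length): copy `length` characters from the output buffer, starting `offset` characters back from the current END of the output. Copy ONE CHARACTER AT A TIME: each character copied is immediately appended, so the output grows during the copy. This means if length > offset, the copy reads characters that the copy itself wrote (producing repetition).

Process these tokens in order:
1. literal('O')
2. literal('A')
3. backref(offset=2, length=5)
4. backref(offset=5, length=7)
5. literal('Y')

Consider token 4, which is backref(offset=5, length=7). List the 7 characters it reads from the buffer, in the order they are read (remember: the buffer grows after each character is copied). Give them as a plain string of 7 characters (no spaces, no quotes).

Token 1: literal('O'). Output: "O"
Token 2: literal('A'). Output: "OA"
Token 3: backref(off=2, len=5) (overlapping!). Copied 'OAOAO' from pos 0. Output: "OAOAOAO"
Token 4: backref(off=5, len=7). Buffer before: "OAOAOAO" (len 7)
  byte 1: read out[2]='O', append. Buffer now: "OAOAOAOO"
  byte 2: read out[3]='A', append. Buffer now: "OAOAOAOOA"
  byte 3: read out[4]='O', append. Buffer now: "OAOAOAOOAO"
  byte 4: read out[5]='A', append. Buffer now: "OAOAOAOOAOA"
  byte 5: read out[6]='O', append. Buffer now: "OAOAOAOOAOAO"
  byte 6: read out[7]='O', append. Buffer now: "OAOAOAOOAOAOO"
  byte 7: read out[8]='A', append. Buffer now: "OAOAOAOOAOAOOA"

Answer: OAOAOOA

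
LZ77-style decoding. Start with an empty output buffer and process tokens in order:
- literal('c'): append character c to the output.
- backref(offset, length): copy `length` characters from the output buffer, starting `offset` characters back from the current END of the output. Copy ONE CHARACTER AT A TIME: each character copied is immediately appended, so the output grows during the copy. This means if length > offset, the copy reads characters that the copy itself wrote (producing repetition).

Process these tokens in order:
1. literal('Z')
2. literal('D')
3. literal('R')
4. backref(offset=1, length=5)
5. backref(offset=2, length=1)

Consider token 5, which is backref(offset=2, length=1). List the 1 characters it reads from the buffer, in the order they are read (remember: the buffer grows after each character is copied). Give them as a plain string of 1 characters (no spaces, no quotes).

Token 1: literal('Z'). Output: "Z"
Token 2: literal('D'). Output: "ZD"
Token 3: literal('R'). Output: "ZDR"
Token 4: backref(off=1, len=5) (overlapping!). Copied 'RRRRR' from pos 2. Output: "ZDRRRRRR"
Token 5: backref(off=2, len=1). Buffer before: "ZDRRRRRR" (len 8)
  byte 1: read out[6]='R', append. Buffer now: "ZDRRRRRRR"

Answer: R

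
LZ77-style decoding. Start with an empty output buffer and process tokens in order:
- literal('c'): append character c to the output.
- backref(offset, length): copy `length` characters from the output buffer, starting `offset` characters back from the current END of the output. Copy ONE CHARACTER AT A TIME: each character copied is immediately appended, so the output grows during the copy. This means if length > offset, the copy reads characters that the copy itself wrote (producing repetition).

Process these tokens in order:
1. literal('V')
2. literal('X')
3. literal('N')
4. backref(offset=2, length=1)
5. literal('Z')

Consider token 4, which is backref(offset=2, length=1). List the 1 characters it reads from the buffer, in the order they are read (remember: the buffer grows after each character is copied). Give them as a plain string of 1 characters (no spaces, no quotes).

Token 1: literal('V'). Output: "V"
Token 2: literal('X'). Output: "VX"
Token 3: literal('N'). Output: "VXN"
Token 4: backref(off=2, len=1). Buffer before: "VXN" (len 3)
  byte 1: read out[1]='X', append. Buffer now: "VXNX"

Answer: X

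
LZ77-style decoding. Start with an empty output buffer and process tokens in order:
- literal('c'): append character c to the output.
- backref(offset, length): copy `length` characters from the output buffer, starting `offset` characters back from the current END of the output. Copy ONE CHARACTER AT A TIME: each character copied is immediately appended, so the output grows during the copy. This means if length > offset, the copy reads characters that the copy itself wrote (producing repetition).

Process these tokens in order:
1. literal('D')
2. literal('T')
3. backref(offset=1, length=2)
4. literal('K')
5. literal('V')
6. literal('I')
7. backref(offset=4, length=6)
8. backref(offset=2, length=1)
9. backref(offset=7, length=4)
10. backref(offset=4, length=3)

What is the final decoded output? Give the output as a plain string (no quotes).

Answer: DTTTKVITKVITKTTKVITKV

Derivation:
Token 1: literal('D'). Output: "D"
Token 2: literal('T'). Output: "DT"
Token 3: backref(off=1, len=2) (overlapping!). Copied 'TT' from pos 1. Output: "DTTT"
Token 4: literal('K'). Output: "DTTTK"
Token 5: literal('V'). Output: "DTTTKV"
Token 6: literal('I'). Output: "DTTTKVI"
Token 7: backref(off=4, len=6) (overlapping!). Copied 'TKVITK' from pos 3. Output: "DTTTKVITKVITK"
Token 8: backref(off=2, len=1). Copied 'T' from pos 11. Output: "DTTTKVITKVITKT"
Token 9: backref(off=7, len=4). Copied 'TKVI' from pos 7. Output: "DTTTKVITKVITKTTKVI"
Token 10: backref(off=4, len=3). Copied 'TKV' from pos 14. Output: "DTTTKVITKVITKTTKVITKV"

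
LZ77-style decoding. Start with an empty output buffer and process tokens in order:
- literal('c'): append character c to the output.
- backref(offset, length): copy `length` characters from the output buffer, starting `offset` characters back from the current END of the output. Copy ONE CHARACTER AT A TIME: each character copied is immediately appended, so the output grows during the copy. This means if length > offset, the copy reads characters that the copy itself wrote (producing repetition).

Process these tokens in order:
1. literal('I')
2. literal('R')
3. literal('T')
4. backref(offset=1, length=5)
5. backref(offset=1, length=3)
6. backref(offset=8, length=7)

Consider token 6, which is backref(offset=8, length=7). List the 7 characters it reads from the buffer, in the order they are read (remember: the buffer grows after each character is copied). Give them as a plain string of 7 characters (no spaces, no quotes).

Token 1: literal('I'). Output: "I"
Token 2: literal('R'). Output: "IR"
Token 3: literal('T'). Output: "IRT"
Token 4: backref(off=1, len=5) (overlapping!). Copied 'TTTTT' from pos 2. Output: "IRTTTTTT"
Token 5: backref(off=1, len=3) (overlapping!). Copied 'TTT' from pos 7. Output: "IRTTTTTTTTT"
Token 6: backref(off=8, len=7). Buffer before: "IRTTTTTTTTT" (len 11)
  byte 1: read out[3]='T', append. Buffer now: "IRTTTTTTTTTT"
  byte 2: read out[4]='T', append. Buffer now: "IRTTTTTTTTTTT"
  byte 3: read out[5]='T', append. Buffer now: "IRTTTTTTTTTTTT"
  byte 4: read out[6]='T', append. Buffer now: "IRTTTTTTTTTTTTT"
  byte 5: read out[7]='T', append. Buffer now: "IRTTTTTTTTTTTTTT"
  byte 6: read out[8]='T', append. Buffer now: "IRTTTTTTTTTTTTTTT"
  byte 7: read out[9]='T', append. Buffer now: "IRTTTTTTTTTTTTTTTT"

Answer: TTTTTTT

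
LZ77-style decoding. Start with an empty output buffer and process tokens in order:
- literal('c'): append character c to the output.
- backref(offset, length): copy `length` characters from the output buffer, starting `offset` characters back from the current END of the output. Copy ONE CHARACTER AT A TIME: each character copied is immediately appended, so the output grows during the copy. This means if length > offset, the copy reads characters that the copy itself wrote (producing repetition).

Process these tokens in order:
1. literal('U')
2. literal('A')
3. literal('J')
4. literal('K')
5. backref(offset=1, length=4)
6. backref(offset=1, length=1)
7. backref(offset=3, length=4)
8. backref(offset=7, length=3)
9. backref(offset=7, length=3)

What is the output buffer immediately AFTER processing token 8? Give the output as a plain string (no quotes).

Token 1: literal('U'). Output: "U"
Token 2: literal('A'). Output: "UA"
Token 3: literal('J'). Output: "UAJ"
Token 4: literal('K'). Output: "UAJK"
Token 5: backref(off=1, len=4) (overlapping!). Copied 'KKKK' from pos 3. Output: "UAJKKKKK"
Token 6: backref(off=1, len=1). Copied 'K' from pos 7. Output: "UAJKKKKKK"
Token 7: backref(off=3, len=4) (overlapping!). Copied 'KKKK' from pos 6. Output: "UAJKKKKKKKKKK"
Token 8: backref(off=7, len=3). Copied 'KKK' from pos 6. Output: "UAJKKKKKKKKKKKKK"

Answer: UAJKKKKKKKKKKKKK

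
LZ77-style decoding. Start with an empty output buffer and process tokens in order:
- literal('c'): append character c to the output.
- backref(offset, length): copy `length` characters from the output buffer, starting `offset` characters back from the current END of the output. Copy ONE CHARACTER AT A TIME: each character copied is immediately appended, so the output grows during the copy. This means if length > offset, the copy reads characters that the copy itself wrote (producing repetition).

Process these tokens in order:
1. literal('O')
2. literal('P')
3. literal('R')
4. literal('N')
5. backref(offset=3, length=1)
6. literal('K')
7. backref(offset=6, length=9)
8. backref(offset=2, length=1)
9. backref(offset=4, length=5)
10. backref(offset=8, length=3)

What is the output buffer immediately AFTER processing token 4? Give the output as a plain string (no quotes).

Answer: OPRN

Derivation:
Token 1: literal('O'). Output: "O"
Token 2: literal('P'). Output: "OP"
Token 3: literal('R'). Output: "OPR"
Token 4: literal('N'). Output: "OPRN"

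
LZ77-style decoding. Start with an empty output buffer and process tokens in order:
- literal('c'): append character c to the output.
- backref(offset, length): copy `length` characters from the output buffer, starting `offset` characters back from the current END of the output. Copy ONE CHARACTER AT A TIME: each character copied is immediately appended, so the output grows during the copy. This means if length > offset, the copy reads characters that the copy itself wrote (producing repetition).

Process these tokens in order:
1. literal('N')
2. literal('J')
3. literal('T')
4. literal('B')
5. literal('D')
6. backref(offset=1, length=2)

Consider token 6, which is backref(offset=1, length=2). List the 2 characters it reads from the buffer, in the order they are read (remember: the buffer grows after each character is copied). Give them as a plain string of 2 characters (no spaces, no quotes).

Answer: DD

Derivation:
Token 1: literal('N'). Output: "N"
Token 2: literal('J'). Output: "NJ"
Token 3: literal('T'). Output: "NJT"
Token 4: literal('B'). Output: "NJTB"
Token 5: literal('D'). Output: "NJTBD"
Token 6: backref(off=1, len=2). Buffer before: "NJTBD" (len 5)
  byte 1: read out[4]='D', append. Buffer now: "NJTBDD"
  byte 2: read out[5]='D', append. Buffer now: "NJTBDDD"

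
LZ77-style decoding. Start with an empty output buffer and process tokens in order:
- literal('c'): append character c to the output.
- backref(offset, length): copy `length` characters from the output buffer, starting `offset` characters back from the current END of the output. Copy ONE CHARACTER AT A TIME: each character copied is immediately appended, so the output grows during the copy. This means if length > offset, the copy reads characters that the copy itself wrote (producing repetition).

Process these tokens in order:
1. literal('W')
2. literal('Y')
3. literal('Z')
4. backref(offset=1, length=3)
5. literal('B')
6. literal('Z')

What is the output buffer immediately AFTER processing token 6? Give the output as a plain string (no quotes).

Token 1: literal('W'). Output: "W"
Token 2: literal('Y'). Output: "WY"
Token 3: literal('Z'). Output: "WYZ"
Token 4: backref(off=1, len=3) (overlapping!). Copied 'ZZZ' from pos 2. Output: "WYZZZZ"
Token 5: literal('B'). Output: "WYZZZZB"
Token 6: literal('Z'). Output: "WYZZZZBZ"

Answer: WYZZZZBZ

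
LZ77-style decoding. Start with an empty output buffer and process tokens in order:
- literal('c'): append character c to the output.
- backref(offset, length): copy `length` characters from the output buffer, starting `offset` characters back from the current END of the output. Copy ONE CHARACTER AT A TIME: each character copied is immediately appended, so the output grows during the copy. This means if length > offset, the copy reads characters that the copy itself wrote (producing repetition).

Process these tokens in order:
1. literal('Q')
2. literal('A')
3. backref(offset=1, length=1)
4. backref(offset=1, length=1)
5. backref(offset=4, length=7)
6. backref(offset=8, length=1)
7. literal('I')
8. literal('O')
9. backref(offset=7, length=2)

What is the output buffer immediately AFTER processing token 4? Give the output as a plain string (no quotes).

Answer: QAAA

Derivation:
Token 1: literal('Q'). Output: "Q"
Token 2: literal('A'). Output: "QA"
Token 3: backref(off=1, len=1). Copied 'A' from pos 1. Output: "QAA"
Token 4: backref(off=1, len=1). Copied 'A' from pos 2. Output: "QAAA"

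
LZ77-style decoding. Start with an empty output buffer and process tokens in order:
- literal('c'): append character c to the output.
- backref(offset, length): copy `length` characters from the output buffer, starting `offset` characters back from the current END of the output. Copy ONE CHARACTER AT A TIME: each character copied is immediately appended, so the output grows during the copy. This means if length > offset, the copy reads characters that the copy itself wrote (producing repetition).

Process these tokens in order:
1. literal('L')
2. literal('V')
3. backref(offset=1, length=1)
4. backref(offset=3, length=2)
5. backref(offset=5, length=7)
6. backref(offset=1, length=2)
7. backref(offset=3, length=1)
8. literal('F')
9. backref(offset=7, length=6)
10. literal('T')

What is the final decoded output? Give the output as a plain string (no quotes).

Answer: LVVLVLVVLVLVVVVFVLVVVVT

Derivation:
Token 1: literal('L'). Output: "L"
Token 2: literal('V'). Output: "LV"
Token 3: backref(off=1, len=1). Copied 'V' from pos 1. Output: "LVV"
Token 4: backref(off=3, len=2). Copied 'LV' from pos 0. Output: "LVVLV"
Token 5: backref(off=5, len=7) (overlapping!). Copied 'LVVLVLV' from pos 0. Output: "LVVLVLVVLVLV"
Token 6: backref(off=1, len=2) (overlapping!). Copied 'VV' from pos 11. Output: "LVVLVLVVLVLVVV"
Token 7: backref(off=3, len=1). Copied 'V' from pos 11. Output: "LVVLVLVVLVLVVVV"
Token 8: literal('F'). Output: "LVVLVLVVLVLVVVVF"
Token 9: backref(off=7, len=6). Copied 'VLVVVV' from pos 9. Output: "LVVLVLVVLVLVVVVFVLVVVV"
Token 10: literal('T'). Output: "LVVLVLVVLVLVVVVFVLVVVVT"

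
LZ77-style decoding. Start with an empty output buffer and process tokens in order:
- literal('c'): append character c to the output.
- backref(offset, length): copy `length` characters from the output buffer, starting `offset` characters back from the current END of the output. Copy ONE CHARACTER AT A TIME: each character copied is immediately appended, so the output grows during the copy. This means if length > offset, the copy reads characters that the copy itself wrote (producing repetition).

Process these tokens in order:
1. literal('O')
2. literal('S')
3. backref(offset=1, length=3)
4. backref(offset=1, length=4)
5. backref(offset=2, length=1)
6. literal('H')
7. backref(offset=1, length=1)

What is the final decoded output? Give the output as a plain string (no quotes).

Token 1: literal('O'). Output: "O"
Token 2: literal('S'). Output: "OS"
Token 3: backref(off=1, len=3) (overlapping!). Copied 'SSS' from pos 1. Output: "OSSSS"
Token 4: backref(off=1, len=4) (overlapping!). Copied 'SSSS' from pos 4. Output: "OSSSSSSSS"
Token 5: backref(off=2, len=1). Copied 'S' from pos 7. Output: "OSSSSSSSSS"
Token 6: literal('H'). Output: "OSSSSSSSSSH"
Token 7: backref(off=1, len=1). Copied 'H' from pos 10. Output: "OSSSSSSSSSHH"

Answer: OSSSSSSSSSHH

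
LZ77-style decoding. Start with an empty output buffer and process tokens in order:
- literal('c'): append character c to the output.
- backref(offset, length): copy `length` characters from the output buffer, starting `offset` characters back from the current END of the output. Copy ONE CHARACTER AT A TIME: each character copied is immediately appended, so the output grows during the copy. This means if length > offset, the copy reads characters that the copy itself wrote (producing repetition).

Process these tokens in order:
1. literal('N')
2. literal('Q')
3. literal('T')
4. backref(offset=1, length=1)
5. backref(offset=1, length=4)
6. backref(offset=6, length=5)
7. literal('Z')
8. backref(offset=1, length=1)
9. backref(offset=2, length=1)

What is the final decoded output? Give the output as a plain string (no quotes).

Token 1: literal('N'). Output: "N"
Token 2: literal('Q'). Output: "NQ"
Token 3: literal('T'). Output: "NQT"
Token 4: backref(off=1, len=1). Copied 'T' from pos 2. Output: "NQTT"
Token 5: backref(off=1, len=4) (overlapping!). Copied 'TTTT' from pos 3. Output: "NQTTTTTT"
Token 6: backref(off=6, len=5). Copied 'TTTTT' from pos 2. Output: "NQTTTTTTTTTTT"
Token 7: literal('Z'). Output: "NQTTTTTTTTTTTZ"
Token 8: backref(off=1, len=1). Copied 'Z' from pos 13. Output: "NQTTTTTTTTTTTZZ"
Token 9: backref(off=2, len=1). Copied 'Z' from pos 13. Output: "NQTTTTTTTTTTTZZZ"

Answer: NQTTTTTTTTTTTZZZ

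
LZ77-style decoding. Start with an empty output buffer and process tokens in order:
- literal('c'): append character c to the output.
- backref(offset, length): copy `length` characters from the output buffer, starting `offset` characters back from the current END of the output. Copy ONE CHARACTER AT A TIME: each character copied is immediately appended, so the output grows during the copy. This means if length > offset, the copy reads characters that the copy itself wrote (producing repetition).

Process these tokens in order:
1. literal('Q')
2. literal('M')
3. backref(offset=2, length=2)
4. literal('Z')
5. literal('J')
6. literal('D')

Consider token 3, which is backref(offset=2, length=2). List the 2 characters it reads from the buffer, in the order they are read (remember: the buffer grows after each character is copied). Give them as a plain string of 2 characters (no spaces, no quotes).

Token 1: literal('Q'). Output: "Q"
Token 2: literal('M'). Output: "QM"
Token 3: backref(off=2, len=2). Buffer before: "QM" (len 2)
  byte 1: read out[0]='Q', append. Buffer now: "QMQ"
  byte 2: read out[1]='M', append. Buffer now: "QMQM"

Answer: QM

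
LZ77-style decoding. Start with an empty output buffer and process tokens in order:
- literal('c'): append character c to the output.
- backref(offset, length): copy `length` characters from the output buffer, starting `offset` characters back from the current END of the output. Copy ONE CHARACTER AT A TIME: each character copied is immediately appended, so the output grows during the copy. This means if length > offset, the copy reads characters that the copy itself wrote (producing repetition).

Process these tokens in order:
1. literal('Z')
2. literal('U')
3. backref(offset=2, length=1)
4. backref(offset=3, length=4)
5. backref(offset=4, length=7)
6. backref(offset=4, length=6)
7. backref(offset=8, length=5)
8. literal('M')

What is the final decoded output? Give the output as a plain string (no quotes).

Answer: ZUZZUZZZUZZZUZZZUZZZUZZZUM

Derivation:
Token 1: literal('Z'). Output: "Z"
Token 2: literal('U'). Output: "ZU"
Token 3: backref(off=2, len=1). Copied 'Z' from pos 0. Output: "ZUZ"
Token 4: backref(off=3, len=4) (overlapping!). Copied 'ZUZZ' from pos 0. Output: "ZUZZUZZ"
Token 5: backref(off=4, len=7) (overlapping!). Copied 'ZUZZZUZ' from pos 3. Output: "ZUZZUZZZUZZZUZ"
Token 6: backref(off=4, len=6) (overlapping!). Copied 'ZZUZZZ' from pos 10. Output: "ZUZZUZZZUZZZUZZZUZZZ"
Token 7: backref(off=8, len=5). Copied 'UZZZU' from pos 12. Output: "ZUZZUZZZUZZZUZZZUZZZUZZZU"
Token 8: literal('M'). Output: "ZUZZUZZZUZZZUZZZUZZZUZZZUM"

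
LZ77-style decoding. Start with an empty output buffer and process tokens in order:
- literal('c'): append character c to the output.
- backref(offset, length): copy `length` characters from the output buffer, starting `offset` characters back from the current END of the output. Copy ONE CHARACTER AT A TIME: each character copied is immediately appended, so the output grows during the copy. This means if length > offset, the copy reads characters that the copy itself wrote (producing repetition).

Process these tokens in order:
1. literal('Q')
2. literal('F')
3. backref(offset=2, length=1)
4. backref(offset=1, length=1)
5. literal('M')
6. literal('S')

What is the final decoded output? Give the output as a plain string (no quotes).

Answer: QFQQMS

Derivation:
Token 1: literal('Q'). Output: "Q"
Token 2: literal('F'). Output: "QF"
Token 3: backref(off=2, len=1). Copied 'Q' from pos 0. Output: "QFQ"
Token 4: backref(off=1, len=1). Copied 'Q' from pos 2. Output: "QFQQ"
Token 5: literal('M'). Output: "QFQQM"
Token 6: literal('S'). Output: "QFQQMS"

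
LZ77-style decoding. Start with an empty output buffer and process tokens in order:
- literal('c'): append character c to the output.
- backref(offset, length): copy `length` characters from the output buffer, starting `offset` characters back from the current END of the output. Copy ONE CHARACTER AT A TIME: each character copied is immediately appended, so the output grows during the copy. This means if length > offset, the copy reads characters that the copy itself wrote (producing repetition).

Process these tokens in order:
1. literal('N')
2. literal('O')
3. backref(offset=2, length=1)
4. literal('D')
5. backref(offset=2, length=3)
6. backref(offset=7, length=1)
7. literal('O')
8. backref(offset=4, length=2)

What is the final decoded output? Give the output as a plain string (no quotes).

Token 1: literal('N'). Output: "N"
Token 2: literal('O'). Output: "NO"
Token 3: backref(off=2, len=1). Copied 'N' from pos 0. Output: "NON"
Token 4: literal('D'). Output: "NOND"
Token 5: backref(off=2, len=3) (overlapping!). Copied 'NDN' from pos 2. Output: "NONDNDN"
Token 6: backref(off=7, len=1). Copied 'N' from pos 0. Output: "NONDNDNN"
Token 7: literal('O'). Output: "NONDNDNNO"
Token 8: backref(off=4, len=2). Copied 'DN' from pos 5. Output: "NONDNDNNODN"

Answer: NONDNDNNODN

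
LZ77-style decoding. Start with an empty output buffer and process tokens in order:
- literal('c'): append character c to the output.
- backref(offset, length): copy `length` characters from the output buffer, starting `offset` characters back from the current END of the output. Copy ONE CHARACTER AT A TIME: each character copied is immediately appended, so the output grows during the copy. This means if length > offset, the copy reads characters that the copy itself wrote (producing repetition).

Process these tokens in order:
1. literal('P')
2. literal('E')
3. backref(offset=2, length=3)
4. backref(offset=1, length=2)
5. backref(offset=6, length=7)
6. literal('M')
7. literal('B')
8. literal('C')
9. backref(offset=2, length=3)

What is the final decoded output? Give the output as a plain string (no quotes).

Token 1: literal('P'). Output: "P"
Token 2: literal('E'). Output: "PE"
Token 3: backref(off=2, len=3) (overlapping!). Copied 'PEP' from pos 0. Output: "PEPEP"
Token 4: backref(off=1, len=2) (overlapping!). Copied 'PP' from pos 4. Output: "PEPEPPP"
Token 5: backref(off=6, len=7) (overlapping!). Copied 'EPEPPPE' from pos 1. Output: "PEPEPPPEPEPPPE"
Token 6: literal('M'). Output: "PEPEPPPEPEPPPEM"
Token 7: literal('B'). Output: "PEPEPPPEPEPPPEMB"
Token 8: literal('C'). Output: "PEPEPPPEPEPPPEMBC"
Token 9: backref(off=2, len=3) (overlapping!). Copied 'BCB' from pos 15. Output: "PEPEPPPEPEPPPEMBCBCB"

Answer: PEPEPPPEPEPPPEMBCBCB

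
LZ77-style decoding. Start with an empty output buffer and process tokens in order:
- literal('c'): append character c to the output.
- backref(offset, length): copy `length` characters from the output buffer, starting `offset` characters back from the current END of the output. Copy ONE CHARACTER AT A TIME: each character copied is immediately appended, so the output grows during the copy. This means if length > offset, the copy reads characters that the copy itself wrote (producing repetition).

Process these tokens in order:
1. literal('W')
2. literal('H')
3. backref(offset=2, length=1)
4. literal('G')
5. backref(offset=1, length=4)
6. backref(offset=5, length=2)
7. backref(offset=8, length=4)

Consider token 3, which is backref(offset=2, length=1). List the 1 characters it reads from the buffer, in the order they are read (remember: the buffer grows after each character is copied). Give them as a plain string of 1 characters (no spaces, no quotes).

Token 1: literal('W'). Output: "W"
Token 2: literal('H'). Output: "WH"
Token 3: backref(off=2, len=1). Buffer before: "WH" (len 2)
  byte 1: read out[0]='W', append. Buffer now: "WHW"

Answer: W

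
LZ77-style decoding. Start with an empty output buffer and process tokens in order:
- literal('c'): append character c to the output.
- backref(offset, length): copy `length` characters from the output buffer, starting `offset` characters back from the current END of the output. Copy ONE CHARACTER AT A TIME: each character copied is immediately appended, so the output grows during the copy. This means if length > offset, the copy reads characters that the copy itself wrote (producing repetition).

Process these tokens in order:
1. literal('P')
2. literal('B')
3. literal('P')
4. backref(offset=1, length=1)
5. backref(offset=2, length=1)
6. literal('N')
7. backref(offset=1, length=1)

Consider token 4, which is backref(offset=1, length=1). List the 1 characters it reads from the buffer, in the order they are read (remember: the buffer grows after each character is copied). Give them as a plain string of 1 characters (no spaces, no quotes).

Token 1: literal('P'). Output: "P"
Token 2: literal('B'). Output: "PB"
Token 3: literal('P'). Output: "PBP"
Token 4: backref(off=1, len=1). Buffer before: "PBP" (len 3)
  byte 1: read out[2]='P', append. Buffer now: "PBPP"

Answer: P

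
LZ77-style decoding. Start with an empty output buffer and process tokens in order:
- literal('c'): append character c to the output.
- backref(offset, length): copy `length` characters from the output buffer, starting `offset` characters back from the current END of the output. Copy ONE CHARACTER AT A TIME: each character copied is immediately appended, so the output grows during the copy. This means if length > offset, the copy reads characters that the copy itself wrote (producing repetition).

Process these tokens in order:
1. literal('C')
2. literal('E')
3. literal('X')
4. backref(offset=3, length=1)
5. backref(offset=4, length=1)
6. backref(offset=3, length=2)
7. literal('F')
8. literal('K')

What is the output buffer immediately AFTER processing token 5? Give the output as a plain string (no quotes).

Answer: CEXCC

Derivation:
Token 1: literal('C'). Output: "C"
Token 2: literal('E'). Output: "CE"
Token 3: literal('X'). Output: "CEX"
Token 4: backref(off=3, len=1). Copied 'C' from pos 0. Output: "CEXC"
Token 5: backref(off=4, len=1). Copied 'C' from pos 0. Output: "CEXCC"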